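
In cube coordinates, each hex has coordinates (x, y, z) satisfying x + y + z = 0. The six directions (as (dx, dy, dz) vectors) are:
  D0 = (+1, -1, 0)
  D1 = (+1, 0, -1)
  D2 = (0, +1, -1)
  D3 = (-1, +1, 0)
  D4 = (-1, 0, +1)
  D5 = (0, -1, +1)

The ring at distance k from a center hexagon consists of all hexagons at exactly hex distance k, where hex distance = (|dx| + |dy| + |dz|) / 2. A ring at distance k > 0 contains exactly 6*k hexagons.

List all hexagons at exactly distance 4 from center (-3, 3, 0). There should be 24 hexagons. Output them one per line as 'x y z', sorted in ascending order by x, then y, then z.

Answer: -7 3 4
-7 4 3
-7 5 2
-7 6 1
-7 7 0
-6 2 4
-6 7 -1
-5 1 4
-5 7 -2
-4 0 4
-4 7 -3
-3 -1 4
-3 7 -4
-2 -1 3
-2 6 -4
-1 -1 2
-1 5 -4
0 -1 1
0 4 -4
1 -1 0
1 0 -1
1 1 -2
1 2 -3
1 3 -4

Derivation:
Walk ring at distance 4 from (-3, 3, 0):
Start at center + D4*4 = (-7, 3, 4)
  hex 0: (-7, 3, 4)
  hex 1: (-6, 2, 4)
  hex 2: (-5, 1, 4)
  hex 3: (-4, 0, 4)
  hex 4: (-3, -1, 4)
  hex 5: (-2, -1, 3)
  hex 6: (-1, -1, 2)
  hex 7: (0, -1, 1)
  hex 8: (1, -1, 0)
  hex 9: (1, 0, -1)
  hex 10: (1, 1, -2)
  hex 11: (1, 2, -3)
  hex 12: (1, 3, -4)
  hex 13: (0, 4, -4)
  hex 14: (-1, 5, -4)
  hex 15: (-2, 6, -4)
  hex 16: (-3, 7, -4)
  hex 17: (-4, 7, -3)
  hex 18: (-5, 7, -2)
  hex 19: (-6, 7, -1)
  hex 20: (-7, 7, 0)
  hex 21: (-7, 6, 1)
  hex 22: (-7, 5, 2)
  hex 23: (-7, 4, 3)
Sorted: 24 hexes.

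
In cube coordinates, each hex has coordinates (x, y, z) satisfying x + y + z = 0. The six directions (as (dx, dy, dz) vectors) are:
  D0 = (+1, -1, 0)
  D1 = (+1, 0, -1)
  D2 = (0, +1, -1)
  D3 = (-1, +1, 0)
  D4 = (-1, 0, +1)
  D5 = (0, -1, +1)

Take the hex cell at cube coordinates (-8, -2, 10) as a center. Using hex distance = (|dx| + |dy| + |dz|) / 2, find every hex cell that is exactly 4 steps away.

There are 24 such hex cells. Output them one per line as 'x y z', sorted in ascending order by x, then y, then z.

Answer: -12 -2 14
-12 -1 13
-12 0 12
-12 1 11
-12 2 10
-11 -3 14
-11 2 9
-10 -4 14
-10 2 8
-9 -5 14
-9 2 7
-8 -6 14
-8 2 6
-7 -6 13
-7 1 6
-6 -6 12
-6 0 6
-5 -6 11
-5 -1 6
-4 -6 10
-4 -5 9
-4 -4 8
-4 -3 7
-4 -2 6

Derivation:
Walk ring at distance 4 from (-8, -2, 10):
Start at center + D4*4 = (-12, -2, 14)
  hex 0: (-12, -2, 14)
  hex 1: (-11, -3, 14)
  hex 2: (-10, -4, 14)
  hex 3: (-9, -5, 14)
  hex 4: (-8, -6, 14)
  hex 5: (-7, -6, 13)
  hex 6: (-6, -6, 12)
  hex 7: (-5, -6, 11)
  hex 8: (-4, -6, 10)
  hex 9: (-4, -5, 9)
  hex 10: (-4, -4, 8)
  hex 11: (-4, -3, 7)
  hex 12: (-4, -2, 6)
  hex 13: (-5, -1, 6)
  hex 14: (-6, 0, 6)
  hex 15: (-7, 1, 6)
  hex 16: (-8, 2, 6)
  hex 17: (-9, 2, 7)
  hex 18: (-10, 2, 8)
  hex 19: (-11, 2, 9)
  hex 20: (-12, 2, 10)
  hex 21: (-12, 1, 11)
  hex 22: (-12, 0, 12)
  hex 23: (-12, -1, 13)
Sorted: 24 hexes.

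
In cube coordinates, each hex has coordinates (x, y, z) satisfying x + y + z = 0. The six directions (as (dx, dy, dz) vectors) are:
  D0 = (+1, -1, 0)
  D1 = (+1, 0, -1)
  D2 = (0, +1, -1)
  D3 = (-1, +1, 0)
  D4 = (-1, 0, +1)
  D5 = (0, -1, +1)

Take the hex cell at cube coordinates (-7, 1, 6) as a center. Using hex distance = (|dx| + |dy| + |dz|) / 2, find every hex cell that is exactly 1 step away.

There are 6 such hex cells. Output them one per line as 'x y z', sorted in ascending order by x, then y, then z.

Answer: -8 1 7
-8 2 6
-7 0 7
-7 2 5
-6 0 6
-6 1 5

Derivation:
Walk ring at distance 1 from (-7, 1, 6):
Start at center + D4*1 = (-8, 1, 7)
  hex 0: (-8, 1, 7)
  hex 1: (-7, 0, 7)
  hex 2: (-6, 0, 6)
  hex 3: (-6, 1, 5)
  hex 4: (-7, 2, 5)
  hex 5: (-8, 2, 6)
Sorted: 6 hexes.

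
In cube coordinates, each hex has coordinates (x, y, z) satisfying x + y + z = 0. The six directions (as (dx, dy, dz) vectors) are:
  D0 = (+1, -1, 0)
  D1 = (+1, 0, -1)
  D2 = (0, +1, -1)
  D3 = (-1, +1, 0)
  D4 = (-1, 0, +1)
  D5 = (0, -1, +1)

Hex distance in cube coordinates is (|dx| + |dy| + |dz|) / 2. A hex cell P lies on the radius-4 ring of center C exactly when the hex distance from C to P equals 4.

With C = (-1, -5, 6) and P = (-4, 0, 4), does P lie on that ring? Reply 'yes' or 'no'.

Answer: no

Derivation:
|px - cx| = |-4 - (-1)| = 3
|py - cy| = |0 - (-5)| = 5
|pz - cz| = |4 - 6| = 2
distance = (3+5+2)/2 = 10/2 = 5
radius = 4; distance != radius -> no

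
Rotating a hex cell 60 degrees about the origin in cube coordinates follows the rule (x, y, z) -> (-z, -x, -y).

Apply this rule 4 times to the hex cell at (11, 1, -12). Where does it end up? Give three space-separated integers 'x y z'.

Answer: -12 11 1

Derivation:
Start: (11, 1, -12)
Step 1: (11, 1, -12) -> (-(-12), -(11), -(1)) = (12, -11, -1)
Step 2: (12, -11, -1) -> (-(-1), -(12), -(-11)) = (1, -12, 11)
Step 3: (1, -12, 11) -> (-(11), -(1), -(-12)) = (-11, -1, 12)
Step 4: (-11, -1, 12) -> (-(12), -(-11), -(-1)) = (-12, 11, 1)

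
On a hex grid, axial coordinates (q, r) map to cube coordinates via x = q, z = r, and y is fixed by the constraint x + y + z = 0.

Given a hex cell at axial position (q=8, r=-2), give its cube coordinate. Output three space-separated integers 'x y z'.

x = q = 8
z = r = -2
y = -x - z = -(8) - (-2) = -6

Answer: 8 -6 -2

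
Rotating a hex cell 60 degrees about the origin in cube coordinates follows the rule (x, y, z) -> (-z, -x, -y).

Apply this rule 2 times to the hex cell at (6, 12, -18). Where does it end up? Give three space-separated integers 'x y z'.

Start: (6, 12, -18)
Step 1: (6, 12, -18) -> (-(-18), -(6), -(12)) = (18, -6, -12)
Step 2: (18, -6, -12) -> (-(-12), -(18), -(-6)) = (12, -18, 6)

Answer: 12 -18 6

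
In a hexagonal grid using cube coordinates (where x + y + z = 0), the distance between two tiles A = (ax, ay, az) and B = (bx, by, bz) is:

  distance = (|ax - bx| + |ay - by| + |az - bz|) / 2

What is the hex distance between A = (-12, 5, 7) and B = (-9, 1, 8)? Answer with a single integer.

|ax - bx| = |-12 - (-9)| = 3
|ay - by| = |5 - 1| = 4
|az - bz| = |7 - 8| = 1
distance = (3 + 4 + 1) / 2 = 8 / 2 = 4

Answer: 4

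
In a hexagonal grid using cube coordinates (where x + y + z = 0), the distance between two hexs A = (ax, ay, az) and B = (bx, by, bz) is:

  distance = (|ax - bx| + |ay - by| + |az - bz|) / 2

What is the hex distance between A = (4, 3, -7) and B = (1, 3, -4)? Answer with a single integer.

Answer: 3

Derivation:
|ax - bx| = |4 - 1| = 3
|ay - by| = |3 - 3| = 0
|az - bz| = |-7 - (-4)| = 3
distance = (3 + 0 + 3) / 2 = 6 / 2 = 3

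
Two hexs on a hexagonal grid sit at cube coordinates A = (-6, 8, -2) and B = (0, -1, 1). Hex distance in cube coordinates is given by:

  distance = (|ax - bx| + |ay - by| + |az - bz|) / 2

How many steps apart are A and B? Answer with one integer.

Answer: 9

Derivation:
|ax - bx| = |-6 - 0| = 6
|ay - by| = |8 - (-1)| = 9
|az - bz| = |-2 - 1| = 3
distance = (6 + 9 + 3) / 2 = 18 / 2 = 9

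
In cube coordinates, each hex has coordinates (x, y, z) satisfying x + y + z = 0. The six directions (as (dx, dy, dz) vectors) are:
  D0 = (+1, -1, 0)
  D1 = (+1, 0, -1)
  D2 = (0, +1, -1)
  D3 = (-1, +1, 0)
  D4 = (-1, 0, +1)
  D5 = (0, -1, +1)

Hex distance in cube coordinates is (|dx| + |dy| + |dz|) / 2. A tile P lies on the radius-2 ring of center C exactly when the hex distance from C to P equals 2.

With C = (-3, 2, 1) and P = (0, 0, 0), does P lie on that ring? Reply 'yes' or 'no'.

Answer: no

Derivation:
|px - cx| = |0 - (-3)| = 3
|py - cy| = |0 - 2| = 2
|pz - cz| = |0 - 1| = 1
distance = (3+2+1)/2 = 6/2 = 3
radius = 2; distance != radius -> no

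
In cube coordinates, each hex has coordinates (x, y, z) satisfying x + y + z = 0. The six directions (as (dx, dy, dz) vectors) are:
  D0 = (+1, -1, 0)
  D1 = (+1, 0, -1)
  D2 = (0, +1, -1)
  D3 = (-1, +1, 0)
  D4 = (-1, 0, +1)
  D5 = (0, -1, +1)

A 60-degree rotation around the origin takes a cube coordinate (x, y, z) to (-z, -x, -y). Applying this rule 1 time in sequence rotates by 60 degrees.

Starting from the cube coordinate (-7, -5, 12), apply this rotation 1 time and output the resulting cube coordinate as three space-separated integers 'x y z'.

Start: (-7, -5, 12)
Step 1: (-7, -5, 12) -> (-(12), -(-7), -(-5)) = (-12, 7, 5)

Answer: -12 7 5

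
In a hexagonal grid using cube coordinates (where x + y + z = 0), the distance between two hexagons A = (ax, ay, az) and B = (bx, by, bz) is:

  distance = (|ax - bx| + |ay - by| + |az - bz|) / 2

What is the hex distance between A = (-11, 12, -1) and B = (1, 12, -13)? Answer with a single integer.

Answer: 12

Derivation:
|ax - bx| = |-11 - 1| = 12
|ay - by| = |12 - 12| = 0
|az - bz| = |-1 - (-13)| = 12
distance = (12 + 0 + 12) / 2 = 24 / 2 = 12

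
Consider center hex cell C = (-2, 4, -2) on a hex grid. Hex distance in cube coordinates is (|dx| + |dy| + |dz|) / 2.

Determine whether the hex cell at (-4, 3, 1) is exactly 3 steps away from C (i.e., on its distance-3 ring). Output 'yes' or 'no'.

Answer: yes

Derivation:
|px - cx| = |-4 - (-2)| = 2
|py - cy| = |3 - 4| = 1
|pz - cz| = |1 - (-2)| = 3
distance = (2+1+3)/2 = 6/2 = 3
radius = 3; distance == radius -> yes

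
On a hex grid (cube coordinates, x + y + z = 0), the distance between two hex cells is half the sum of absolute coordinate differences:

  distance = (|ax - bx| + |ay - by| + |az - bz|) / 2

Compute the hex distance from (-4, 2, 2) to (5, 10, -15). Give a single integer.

|ax - bx| = |-4 - 5| = 9
|ay - by| = |2 - 10| = 8
|az - bz| = |2 - (-15)| = 17
distance = (9 + 8 + 17) / 2 = 34 / 2 = 17

Answer: 17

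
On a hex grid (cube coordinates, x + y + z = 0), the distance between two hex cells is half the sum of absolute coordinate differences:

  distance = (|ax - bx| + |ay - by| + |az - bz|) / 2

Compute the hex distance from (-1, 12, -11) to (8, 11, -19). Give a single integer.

Answer: 9

Derivation:
|ax - bx| = |-1 - 8| = 9
|ay - by| = |12 - 11| = 1
|az - bz| = |-11 - (-19)| = 8
distance = (9 + 1 + 8) / 2 = 18 / 2 = 9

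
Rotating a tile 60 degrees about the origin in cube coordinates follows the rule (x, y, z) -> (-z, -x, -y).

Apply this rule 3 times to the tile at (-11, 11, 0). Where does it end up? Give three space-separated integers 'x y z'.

Start: (-11, 11, 0)
Step 1: (-11, 11, 0) -> (-(0), -(-11), -(11)) = (0, 11, -11)
Step 2: (0, 11, -11) -> (-(-11), -(0), -(11)) = (11, 0, -11)
Step 3: (11, 0, -11) -> (-(-11), -(11), -(0)) = (11, -11, 0)

Answer: 11 -11 0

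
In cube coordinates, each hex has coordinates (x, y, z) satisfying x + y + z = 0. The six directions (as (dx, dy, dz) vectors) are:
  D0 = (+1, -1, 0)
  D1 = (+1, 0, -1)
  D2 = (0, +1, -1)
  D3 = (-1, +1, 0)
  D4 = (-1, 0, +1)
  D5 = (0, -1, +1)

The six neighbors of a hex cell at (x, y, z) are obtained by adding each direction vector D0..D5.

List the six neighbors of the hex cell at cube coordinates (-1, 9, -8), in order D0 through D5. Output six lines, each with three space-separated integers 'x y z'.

Answer: 0 8 -8
0 9 -9
-1 10 -9
-2 10 -8
-2 9 -7
-1 8 -7

Derivation:
Center: (-1, 9, -8). Add each direction:
  D0: (-1, 9, -8) + (1, -1, 0) = (0, 8, -8)
  D1: (-1, 9, -8) + (1, 0, -1) = (0, 9, -9)
  D2: (-1, 9, -8) + (0, 1, -1) = (-1, 10, -9)
  D3: (-1, 9, -8) + (-1, 1, 0) = (-2, 10, -8)
  D4: (-1, 9, -8) + (-1, 0, 1) = (-2, 9, -7)
  D5: (-1, 9, -8) + (0, -1, 1) = (-1, 8, -7)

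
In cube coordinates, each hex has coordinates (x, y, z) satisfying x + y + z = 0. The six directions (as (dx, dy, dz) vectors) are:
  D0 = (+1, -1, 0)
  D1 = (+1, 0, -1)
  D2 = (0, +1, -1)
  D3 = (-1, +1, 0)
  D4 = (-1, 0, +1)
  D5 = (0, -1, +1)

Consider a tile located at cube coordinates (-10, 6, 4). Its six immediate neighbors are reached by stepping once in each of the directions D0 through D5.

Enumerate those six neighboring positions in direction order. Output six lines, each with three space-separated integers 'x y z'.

Answer: -9 5 4
-9 6 3
-10 7 3
-11 7 4
-11 6 5
-10 5 5

Derivation:
Center: (-10, 6, 4). Add each direction:
  D0: (-10, 6, 4) + (1, -1, 0) = (-9, 5, 4)
  D1: (-10, 6, 4) + (1, 0, -1) = (-9, 6, 3)
  D2: (-10, 6, 4) + (0, 1, -1) = (-10, 7, 3)
  D3: (-10, 6, 4) + (-1, 1, 0) = (-11, 7, 4)
  D4: (-10, 6, 4) + (-1, 0, 1) = (-11, 6, 5)
  D5: (-10, 6, 4) + (0, -1, 1) = (-10, 5, 5)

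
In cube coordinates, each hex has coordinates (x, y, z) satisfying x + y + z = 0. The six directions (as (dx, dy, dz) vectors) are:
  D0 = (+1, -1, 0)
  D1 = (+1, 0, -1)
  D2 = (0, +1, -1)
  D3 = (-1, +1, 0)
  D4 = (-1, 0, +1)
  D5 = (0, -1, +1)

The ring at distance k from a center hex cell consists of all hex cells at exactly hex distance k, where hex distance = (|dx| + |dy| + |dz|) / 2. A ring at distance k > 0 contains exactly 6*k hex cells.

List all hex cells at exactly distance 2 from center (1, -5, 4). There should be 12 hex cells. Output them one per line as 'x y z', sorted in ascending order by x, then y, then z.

Walk ring at distance 2 from (1, -5, 4):
Start at center + D4*2 = (-1, -5, 6)
  hex 0: (-1, -5, 6)
  hex 1: (0, -6, 6)
  hex 2: (1, -7, 6)
  hex 3: (2, -7, 5)
  hex 4: (3, -7, 4)
  hex 5: (3, -6, 3)
  hex 6: (3, -5, 2)
  hex 7: (2, -4, 2)
  hex 8: (1, -3, 2)
  hex 9: (0, -3, 3)
  hex 10: (-1, -3, 4)
  hex 11: (-1, -4, 5)
Sorted: 12 hexes.

Answer: -1 -5 6
-1 -4 5
-1 -3 4
0 -6 6
0 -3 3
1 -7 6
1 -3 2
2 -7 5
2 -4 2
3 -7 4
3 -6 3
3 -5 2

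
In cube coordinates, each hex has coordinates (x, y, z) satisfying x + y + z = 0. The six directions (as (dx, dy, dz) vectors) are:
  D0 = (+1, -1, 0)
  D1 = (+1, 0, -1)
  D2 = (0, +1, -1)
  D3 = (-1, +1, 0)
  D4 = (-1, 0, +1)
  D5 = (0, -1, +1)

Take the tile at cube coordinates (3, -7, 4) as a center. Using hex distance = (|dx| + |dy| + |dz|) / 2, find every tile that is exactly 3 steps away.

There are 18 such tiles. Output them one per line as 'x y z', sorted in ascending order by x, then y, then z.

Answer: 0 -7 7
0 -6 6
0 -5 5
0 -4 4
1 -8 7
1 -4 3
2 -9 7
2 -4 2
3 -10 7
3 -4 1
4 -10 6
4 -5 1
5 -10 5
5 -6 1
6 -10 4
6 -9 3
6 -8 2
6 -7 1

Derivation:
Walk ring at distance 3 from (3, -7, 4):
Start at center + D4*3 = (0, -7, 7)
  hex 0: (0, -7, 7)
  hex 1: (1, -8, 7)
  hex 2: (2, -9, 7)
  hex 3: (3, -10, 7)
  hex 4: (4, -10, 6)
  hex 5: (5, -10, 5)
  hex 6: (6, -10, 4)
  hex 7: (6, -9, 3)
  hex 8: (6, -8, 2)
  hex 9: (6, -7, 1)
  hex 10: (5, -6, 1)
  hex 11: (4, -5, 1)
  hex 12: (3, -4, 1)
  hex 13: (2, -4, 2)
  hex 14: (1, -4, 3)
  hex 15: (0, -4, 4)
  hex 16: (0, -5, 5)
  hex 17: (0, -6, 6)
Sorted: 18 hexes.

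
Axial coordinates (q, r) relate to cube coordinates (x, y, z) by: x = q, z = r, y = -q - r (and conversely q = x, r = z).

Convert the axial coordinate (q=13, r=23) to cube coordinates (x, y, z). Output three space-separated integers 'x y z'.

Answer: 13 -36 23

Derivation:
x = q = 13
z = r = 23
y = -x - z = -(13) - (23) = -36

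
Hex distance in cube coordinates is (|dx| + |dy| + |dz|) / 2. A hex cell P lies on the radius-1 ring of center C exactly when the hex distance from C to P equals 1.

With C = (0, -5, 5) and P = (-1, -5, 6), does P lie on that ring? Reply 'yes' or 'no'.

|px - cx| = |-1 - 0| = 1
|py - cy| = |-5 - (-5)| = 0
|pz - cz| = |6 - 5| = 1
distance = (1+0+1)/2 = 2/2 = 1
radius = 1; distance == radius -> yes

Answer: yes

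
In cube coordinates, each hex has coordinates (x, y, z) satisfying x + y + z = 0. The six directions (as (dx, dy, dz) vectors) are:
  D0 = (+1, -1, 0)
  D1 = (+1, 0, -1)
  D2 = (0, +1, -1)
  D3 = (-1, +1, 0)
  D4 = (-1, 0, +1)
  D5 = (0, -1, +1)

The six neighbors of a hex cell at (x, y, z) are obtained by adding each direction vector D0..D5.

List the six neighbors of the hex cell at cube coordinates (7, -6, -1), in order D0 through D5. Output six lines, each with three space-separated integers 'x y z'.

Center: (7, -6, -1). Add each direction:
  D0: (7, -6, -1) + (1, -1, 0) = (8, -7, -1)
  D1: (7, -6, -1) + (1, 0, -1) = (8, -6, -2)
  D2: (7, -6, -1) + (0, 1, -1) = (7, -5, -2)
  D3: (7, -6, -1) + (-1, 1, 0) = (6, -5, -1)
  D4: (7, -6, -1) + (-1, 0, 1) = (6, -6, 0)
  D5: (7, -6, -1) + (0, -1, 1) = (7, -7, 0)

Answer: 8 -7 -1
8 -6 -2
7 -5 -2
6 -5 -1
6 -6 0
7 -7 0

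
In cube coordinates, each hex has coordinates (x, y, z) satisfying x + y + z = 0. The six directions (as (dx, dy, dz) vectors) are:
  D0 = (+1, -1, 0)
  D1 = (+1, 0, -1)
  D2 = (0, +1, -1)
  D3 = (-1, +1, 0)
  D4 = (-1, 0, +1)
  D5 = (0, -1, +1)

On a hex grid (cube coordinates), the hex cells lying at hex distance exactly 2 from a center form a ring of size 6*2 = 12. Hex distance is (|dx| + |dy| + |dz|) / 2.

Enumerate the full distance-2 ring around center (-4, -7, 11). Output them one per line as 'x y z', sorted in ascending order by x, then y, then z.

Walk ring at distance 2 from (-4, -7, 11):
Start at center + D4*2 = (-6, -7, 13)
  hex 0: (-6, -7, 13)
  hex 1: (-5, -8, 13)
  hex 2: (-4, -9, 13)
  hex 3: (-3, -9, 12)
  hex 4: (-2, -9, 11)
  hex 5: (-2, -8, 10)
  hex 6: (-2, -7, 9)
  hex 7: (-3, -6, 9)
  hex 8: (-4, -5, 9)
  hex 9: (-5, -5, 10)
  hex 10: (-6, -5, 11)
  hex 11: (-6, -6, 12)
Sorted: 12 hexes.

Answer: -6 -7 13
-6 -6 12
-6 -5 11
-5 -8 13
-5 -5 10
-4 -9 13
-4 -5 9
-3 -9 12
-3 -6 9
-2 -9 11
-2 -8 10
-2 -7 9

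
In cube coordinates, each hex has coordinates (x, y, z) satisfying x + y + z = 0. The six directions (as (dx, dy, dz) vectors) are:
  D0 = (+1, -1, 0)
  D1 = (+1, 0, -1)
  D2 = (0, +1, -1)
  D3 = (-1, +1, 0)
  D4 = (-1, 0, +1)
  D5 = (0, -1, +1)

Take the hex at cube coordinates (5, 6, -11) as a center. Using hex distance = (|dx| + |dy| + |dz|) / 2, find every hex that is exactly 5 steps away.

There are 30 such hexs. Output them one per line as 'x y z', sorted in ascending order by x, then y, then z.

Walk ring at distance 5 from (5, 6, -11):
Start at center + D4*5 = (0, 6, -6)
  hex 0: (0, 6, -6)
  hex 1: (1, 5, -6)
  hex 2: (2, 4, -6)
  hex 3: (3, 3, -6)
  hex 4: (4, 2, -6)
  hex 5: (5, 1, -6)
  hex 6: (6, 1, -7)
  hex 7: (7, 1, -8)
  hex 8: (8, 1, -9)
  hex 9: (9, 1, -10)
  hex 10: (10, 1, -11)
  hex 11: (10, 2, -12)
  hex 12: (10, 3, -13)
  hex 13: (10, 4, -14)
  hex 14: (10, 5, -15)
  hex 15: (10, 6, -16)
  hex 16: (9, 7, -16)
  hex 17: (8, 8, -16)
  hex 18: (7, 9, -16)
  hex 19: (6, 10, -16)
  hex 20: (5, 11, -16)
  hex 21: (4, 11, -15)
  hex 22: (3, 11, -14)
  hex 23: (2, 11, -13)
  hex 24: (1, 11, -12)
  hex 25: (0, 11, -11)
  hex 26: (0, 10, -10)
  hex 27: (0, 9, -9)
  hex 28: (0, 8, -8)
  hex 29: (0, 7, -7)
Sorted: 30 hexes.

Answer: 0 6 -6
0 7 -7
0 8 -8
0 9 -9
0 10 -10
0 11 -11
1 5 -6
1 11 -12
2 4 -6
2 11 -13
3 3 -6
3 11 -14
4 2 -6
4 11 -15
5 1 -6
5 11 -16
6 1 -7
6 10 -16
7 1 -8
7 9 -16
8 1 -9
8 8 -16
9 1 -10
9 7 -16
10 1 -11
10 2 -12
10 3 -13
10 4 -14
10 5 -15
10 6 -16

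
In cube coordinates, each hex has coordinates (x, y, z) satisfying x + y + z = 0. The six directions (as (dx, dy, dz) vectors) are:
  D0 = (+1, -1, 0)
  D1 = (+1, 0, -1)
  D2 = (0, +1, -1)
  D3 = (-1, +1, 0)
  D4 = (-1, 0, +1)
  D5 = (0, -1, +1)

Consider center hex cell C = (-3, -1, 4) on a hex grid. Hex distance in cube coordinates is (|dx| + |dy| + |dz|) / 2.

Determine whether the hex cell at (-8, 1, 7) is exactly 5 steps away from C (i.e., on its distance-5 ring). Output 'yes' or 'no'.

Answer: yes

Derivation:
|px - cx| = |-8 - (-3)| = 5
|py - cy| = |1 - (-1)| = 2
|pz - cz| = |7 - 4| = 3
distance = (5+2+3)/2 = 10/2 = 5
radius = 5; distance == radius -> yes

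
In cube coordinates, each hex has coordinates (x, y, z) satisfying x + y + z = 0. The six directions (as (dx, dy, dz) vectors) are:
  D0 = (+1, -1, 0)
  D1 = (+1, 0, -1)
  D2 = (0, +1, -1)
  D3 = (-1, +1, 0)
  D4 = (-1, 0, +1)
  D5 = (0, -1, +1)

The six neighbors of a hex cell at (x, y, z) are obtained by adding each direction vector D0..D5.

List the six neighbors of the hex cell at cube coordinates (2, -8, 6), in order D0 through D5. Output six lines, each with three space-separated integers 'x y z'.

Center: (2, -8, 6). Add each direction:
  D0: (2, -8, 6) + (1, -1, 0) = (3, -9, 6)
  D1: (2, -8, 6) + (1, 0, -1) = (3, -8, 5)
  D2: (2, -8, 6) + (0, 1, -1) = (2, -7, 5)
  D3: (2, -8, 6) + (-1, 1, 0) = (1, -7, 6)
  D4: (2, -8, 6) + (-1, 0, 1) = (1, -8, 7)
  D5: (2, -8, 6) + (0, -1, 1) = (2, -9, 7)

Answer: 3 -9 6
3 -8 5
2 -7 5
1 -7 6
1 -8 7
2 -9 7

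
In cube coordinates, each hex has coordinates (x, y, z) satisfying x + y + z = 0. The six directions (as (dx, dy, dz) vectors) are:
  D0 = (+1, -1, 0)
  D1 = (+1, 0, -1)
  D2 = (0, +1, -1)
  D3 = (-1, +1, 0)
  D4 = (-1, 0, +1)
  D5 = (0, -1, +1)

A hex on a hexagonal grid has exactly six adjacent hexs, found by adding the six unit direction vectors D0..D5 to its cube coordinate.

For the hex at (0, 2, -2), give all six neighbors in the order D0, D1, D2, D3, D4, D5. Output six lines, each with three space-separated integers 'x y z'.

Answer: 1 1 -2
1 2 -3
0 3 -3
-1 3 -2
-1 2 -1
0 1 -1

Derivation:
Center: (0, 2, -2). Add each direction:
  D0: (0, 2, -2) + (1, -1, 0) = (1, 1, -2)
  D1: (0, 2, -2) + (1, 0, -1) = (1, 2, -3)
  D2: (0, 2, -2) + (0, 1, -1) = (0, 3, -3)
  D3: (0, 2, -2) + (-1, 1, 0) = (-1, 3, -2)
  D4: (0, 2, -2) + (-1, 0, 1) = (-1, 2, -1)
  D5: (0, 2, -2) + (0, -1, 1) = (0, 1, -1)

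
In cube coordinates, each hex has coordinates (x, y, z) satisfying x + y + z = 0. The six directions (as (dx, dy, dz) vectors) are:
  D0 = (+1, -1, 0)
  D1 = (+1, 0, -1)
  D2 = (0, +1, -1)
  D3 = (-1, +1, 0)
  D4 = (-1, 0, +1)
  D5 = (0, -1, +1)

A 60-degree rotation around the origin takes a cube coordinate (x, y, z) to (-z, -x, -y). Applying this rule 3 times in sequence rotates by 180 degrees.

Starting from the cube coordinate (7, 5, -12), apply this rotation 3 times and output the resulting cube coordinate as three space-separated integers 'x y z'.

Start: (7, 5, -12)
Step 1: (7, 5, -12) -> (-(-12), -(7), -(5)) = (12, -7, -5)
Step 2: (12, -7, -5) -> (-(-5), -(12), -(-7)) = (5, -12, 7)
Step 3: (5, -12, 7) -> (-(7), -(5), -(-12)) = (-7, -5, 12)

Answer: -7 -5 12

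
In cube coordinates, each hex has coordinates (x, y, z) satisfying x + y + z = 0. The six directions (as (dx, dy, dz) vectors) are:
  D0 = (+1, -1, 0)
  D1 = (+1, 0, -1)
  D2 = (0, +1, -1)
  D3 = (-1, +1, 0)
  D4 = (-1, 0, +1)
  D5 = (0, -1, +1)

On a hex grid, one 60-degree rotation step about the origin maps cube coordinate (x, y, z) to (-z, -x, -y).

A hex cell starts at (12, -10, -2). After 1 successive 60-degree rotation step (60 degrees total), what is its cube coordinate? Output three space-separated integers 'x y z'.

Start: (12, -10, -2)
Step 1: (12, -10, -2) -> (-(-2), -(12), -(-10)) = (2, -12, 10)

Answer: 2 -12 10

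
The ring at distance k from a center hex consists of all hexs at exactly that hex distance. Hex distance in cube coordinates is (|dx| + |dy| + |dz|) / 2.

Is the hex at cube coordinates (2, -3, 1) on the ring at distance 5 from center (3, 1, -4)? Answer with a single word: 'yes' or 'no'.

Answer: yes

Derivation:
|px - cx| = |2 - 3| = 1
|py - cy| = |-3 - 1| = 4
|pz - cz| = |1 - (-4)| = 5
distance = (1+4+5)/2 = 10/2 = 5
radius = 5; distance == radius -> yes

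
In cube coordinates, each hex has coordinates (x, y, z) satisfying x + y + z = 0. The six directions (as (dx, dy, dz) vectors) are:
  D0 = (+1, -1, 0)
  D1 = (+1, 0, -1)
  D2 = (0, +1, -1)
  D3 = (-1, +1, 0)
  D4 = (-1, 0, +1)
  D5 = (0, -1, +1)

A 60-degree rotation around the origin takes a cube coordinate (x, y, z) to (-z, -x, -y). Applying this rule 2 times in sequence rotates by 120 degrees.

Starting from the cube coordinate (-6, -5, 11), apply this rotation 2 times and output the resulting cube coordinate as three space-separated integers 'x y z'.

Answer: -5 11 -6

Derivation:
Start: (-6, -5, 11)
Step 1: (-6, -5, 11) -> (-(11), -(-6), -(-5)) = (-11, 6, 5)
Step 2: (-11, 6, 5) -> (-(5), -(-11), -(6)) = (-5, 11, -6)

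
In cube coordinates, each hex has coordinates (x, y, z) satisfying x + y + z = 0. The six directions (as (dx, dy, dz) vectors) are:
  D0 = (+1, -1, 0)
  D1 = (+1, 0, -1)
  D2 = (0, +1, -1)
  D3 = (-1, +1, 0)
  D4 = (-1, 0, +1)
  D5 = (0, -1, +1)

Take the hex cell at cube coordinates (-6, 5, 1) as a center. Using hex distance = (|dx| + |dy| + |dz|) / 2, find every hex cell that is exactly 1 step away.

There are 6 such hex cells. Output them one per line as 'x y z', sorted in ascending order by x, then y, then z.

Answer: -7 5 2
-7 6 1
-6 4 2
-6 6 0
-5 4 1
-5 5 0

Derivation:
Walk ring at distance 1 from (-6, 5, 1):
Start at center + D4*1 = (-7, 5, 2)
  hex 0: (-7, 5, 2)
  hex 1: (-6, 4, 2)
  hex 2: (-5, 4, 1)
  hex 3: (-5, 5, 0)
  hex 4: (-6, 6, 0)
  hex 5: (-7, 6, 1)
Sorted: 6 hexes.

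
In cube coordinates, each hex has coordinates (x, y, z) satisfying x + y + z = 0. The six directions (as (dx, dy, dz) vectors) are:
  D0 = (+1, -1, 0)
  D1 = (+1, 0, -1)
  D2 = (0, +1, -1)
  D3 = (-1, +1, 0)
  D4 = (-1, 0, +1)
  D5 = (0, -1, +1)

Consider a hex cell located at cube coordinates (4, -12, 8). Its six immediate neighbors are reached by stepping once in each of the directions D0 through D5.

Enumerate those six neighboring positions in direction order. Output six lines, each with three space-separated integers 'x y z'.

Answer: 5 -13 8
5 -12 7
4 -11 7
3 -11 8
3 -12 9
4 -13 9

Derivation:
Center: (4, -12, 8). Add each direction:
  D0: (4, -12, 8) + (1, -1, 0) = (5, -13, 8)
  D1: (4, -12, 8) + (1, 0, -1) = (5, -12, 7)
  D2: (4, -12, 8) + (0, 1, -1) = (4, -11, 7)
  D3: (4, -12, 8) + (-1, 1, 0) = (3, -11, 8)
  D4: (4, -12, 8) + (-1, 0, 1) = (3, -12, 9)
  D5: (4, -12, 8) + (0, -1, 1) = (4, -13, 9)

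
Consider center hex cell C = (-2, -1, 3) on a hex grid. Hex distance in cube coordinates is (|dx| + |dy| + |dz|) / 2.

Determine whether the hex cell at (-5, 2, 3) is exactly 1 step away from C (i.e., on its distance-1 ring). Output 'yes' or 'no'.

Answer: no

Derivation:
|px - cx| = |-5 - (-2)| = 3
|py - cy| = |2 - (-1)| = 3
|pz - cz| = |3 - 3| = 0
distance = (3+3+0)/2 = 6/2 = 3
radius = 1; distance != radius -> no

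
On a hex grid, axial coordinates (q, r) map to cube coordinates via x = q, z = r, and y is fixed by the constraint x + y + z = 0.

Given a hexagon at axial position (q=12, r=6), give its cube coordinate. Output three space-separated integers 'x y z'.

Answer: 12 -18 6

Derivation:
x = q = 12
z = r = 6
y = -x - z = -(12) - (6) = -18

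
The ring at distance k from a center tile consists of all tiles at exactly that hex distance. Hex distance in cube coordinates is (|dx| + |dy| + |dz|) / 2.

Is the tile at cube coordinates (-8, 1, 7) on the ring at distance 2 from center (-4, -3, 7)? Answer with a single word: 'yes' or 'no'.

Answer: no

Derivation:
|px - cx| = |-8 - (-4)| = 4
|py - cy| = |1 - (-3)| = 4
|pz - cz| = |7 - 7| = 0
distance = (4+4+0)/2 = 8/2 = 4
radius = 2; distance != radius -> no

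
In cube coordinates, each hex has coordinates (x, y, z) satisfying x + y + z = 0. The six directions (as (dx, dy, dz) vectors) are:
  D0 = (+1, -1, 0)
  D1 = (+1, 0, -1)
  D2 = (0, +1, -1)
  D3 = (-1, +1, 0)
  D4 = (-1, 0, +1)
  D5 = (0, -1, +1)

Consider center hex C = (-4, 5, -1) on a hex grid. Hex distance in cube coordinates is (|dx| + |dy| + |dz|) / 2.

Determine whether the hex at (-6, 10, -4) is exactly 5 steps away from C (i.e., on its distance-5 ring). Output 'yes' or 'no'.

Answer: yes

Derivation:
|px - cx| = |-6 - (-4)| = 2
|py - cy| = |10 - 5| = 5
|pz - cz| = |-4 - (-1)| = 3
distance = (2+5+3)/2 = 10/2 = 5
radius = 5; distance == radius -> yes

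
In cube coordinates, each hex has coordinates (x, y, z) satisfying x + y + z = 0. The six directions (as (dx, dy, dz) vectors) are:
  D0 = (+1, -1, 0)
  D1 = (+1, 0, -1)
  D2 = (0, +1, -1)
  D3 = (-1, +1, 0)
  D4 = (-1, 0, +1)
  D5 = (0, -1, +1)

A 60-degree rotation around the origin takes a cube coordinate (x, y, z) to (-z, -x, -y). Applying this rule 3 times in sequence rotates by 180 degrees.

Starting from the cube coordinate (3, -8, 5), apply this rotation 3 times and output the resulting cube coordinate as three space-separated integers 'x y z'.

Answer: -3 8 -5

Derivation:
Start: (3, -8, 5)
Step 1: (3, -8, 5) -> (-(5), -(3), -(-8)) = (-5, -3, 8)
Step 2: (-5, -3, 8) -> (-(8), -(-5), -(-3)) = (-8, 5, 3)
Step 3: (-8, 5, 3) -> (-(3), -(-8), -(5)) = (-3, 8, -5)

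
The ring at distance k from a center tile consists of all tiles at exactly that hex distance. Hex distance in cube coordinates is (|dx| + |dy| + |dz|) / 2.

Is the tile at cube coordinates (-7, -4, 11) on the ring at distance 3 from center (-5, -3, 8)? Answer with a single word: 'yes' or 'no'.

|px - cx| = |-7 - (-5)| = 2
|py - cy| = |-4 - (-3)| = 1
|pz - cz| = |11 - 8| = 3
distance = (2+1+3)/2 = 6/2 = 3
radius = 3; distance == radius -> yes

Answer: yes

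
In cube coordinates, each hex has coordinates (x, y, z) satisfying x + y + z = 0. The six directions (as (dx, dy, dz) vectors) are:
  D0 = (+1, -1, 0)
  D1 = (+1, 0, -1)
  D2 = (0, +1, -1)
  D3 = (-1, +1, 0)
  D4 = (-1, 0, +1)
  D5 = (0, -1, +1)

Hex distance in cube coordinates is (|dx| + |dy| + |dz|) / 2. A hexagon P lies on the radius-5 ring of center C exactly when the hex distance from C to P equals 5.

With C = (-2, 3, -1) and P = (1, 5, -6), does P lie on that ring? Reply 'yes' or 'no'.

Answer: yes

Derivation:
|px - cx| = |1 - (-2)| = 3
|py - cy| = |5 - 3| = 2
|pz - cz| = |-6 - (-1)| = 5
distance = (3+2+5)/2 = 10/2 = 5
radius = 5; distance == radius -> yes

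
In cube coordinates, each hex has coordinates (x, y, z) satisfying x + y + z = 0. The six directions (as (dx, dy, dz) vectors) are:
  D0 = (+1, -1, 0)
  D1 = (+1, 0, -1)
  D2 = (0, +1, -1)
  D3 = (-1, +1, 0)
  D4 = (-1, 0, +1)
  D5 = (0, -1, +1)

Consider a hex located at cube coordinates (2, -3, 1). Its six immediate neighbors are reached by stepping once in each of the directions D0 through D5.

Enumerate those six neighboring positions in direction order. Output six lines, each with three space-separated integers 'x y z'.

Answer: 3 -4 1
3 -3 0
2 -2 0
1 -2 1
1 -3 2
2 -4 2

Derivation:
Center: (2, -3, 1). Add each direction:
  D0: (2, -3, 1) + (1, -1, 0) = (3, -4, 1)
  D1: (2, -3, 1) + (1, 0, -1) = (3, -3, 0)
  D2: (2, -3, 1) + (0, 1, -1) = (2, -2, 0)
  D3: (2, -3, 1) + (-1, 1, 0) = (1, -2, 1)
  D4: (2, -3, 1) + (-1, 0, 1) = (1, -3, 2)
  D5: (2, -3, 1) + (0, -1, 1) = (2, -4, 2)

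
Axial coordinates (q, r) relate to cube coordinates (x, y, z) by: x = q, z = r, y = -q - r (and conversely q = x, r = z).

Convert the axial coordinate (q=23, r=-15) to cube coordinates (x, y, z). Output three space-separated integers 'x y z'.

x = q = 23
z = r = -15
y = -x - z = -(23) - (-15) = -8

Answer: 23 -8 -15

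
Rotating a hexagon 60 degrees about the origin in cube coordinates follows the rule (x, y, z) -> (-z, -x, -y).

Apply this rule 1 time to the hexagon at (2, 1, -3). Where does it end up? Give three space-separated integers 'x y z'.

Start: (2, 1, -3)
Step 1: (2, 1, -3) -> (-(-3), -(2), -(1)) = (3, -2, -1)

Answer: 3 -2 -1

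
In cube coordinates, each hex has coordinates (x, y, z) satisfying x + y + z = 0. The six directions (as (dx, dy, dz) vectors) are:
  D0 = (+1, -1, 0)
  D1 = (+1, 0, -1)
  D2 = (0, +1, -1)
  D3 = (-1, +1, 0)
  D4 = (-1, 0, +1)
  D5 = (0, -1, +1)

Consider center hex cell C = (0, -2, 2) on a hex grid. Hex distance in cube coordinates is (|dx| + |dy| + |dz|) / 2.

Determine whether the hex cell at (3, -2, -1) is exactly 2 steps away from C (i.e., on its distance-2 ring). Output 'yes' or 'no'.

|px - cx| = |3 - 0| = 3
|py - cy| = |-2 - (-2)| = 0
|pz - cz| = |-1 - 2| = 3
distance = (3+0+3)/2 = 6/2 = 3
radius = 2; distance != radius -> no

Answer: no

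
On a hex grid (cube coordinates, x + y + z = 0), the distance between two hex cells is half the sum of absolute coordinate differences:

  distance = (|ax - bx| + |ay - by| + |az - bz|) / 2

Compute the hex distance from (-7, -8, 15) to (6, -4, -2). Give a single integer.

|ax - bx| = |-7 - 6| = 13
|ay - by| = |-8 - (-4)| = 4
|az - bz| = |15 - (-2)| = 17
distance = (13 + 4 + 17) / 2 = 34 / 2 = 17

Answer: 17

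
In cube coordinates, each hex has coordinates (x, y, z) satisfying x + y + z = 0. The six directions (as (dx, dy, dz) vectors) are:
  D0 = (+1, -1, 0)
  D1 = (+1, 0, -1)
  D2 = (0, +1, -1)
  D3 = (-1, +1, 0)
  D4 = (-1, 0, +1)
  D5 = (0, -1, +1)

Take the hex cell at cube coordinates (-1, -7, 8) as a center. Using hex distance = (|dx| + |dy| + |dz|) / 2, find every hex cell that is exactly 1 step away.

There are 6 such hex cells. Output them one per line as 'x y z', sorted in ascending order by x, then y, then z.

Walk ring at distance 1 from (-1, -7, 8):
Start at center + D4*1 = (-2, -7, 9)
  hex 0: (-2, -7, 9)
  hex 1: (-1, -8, 9)
  hex 2: (0, -8, 8)
  hex 3: (0, -7, 7)
  hex 4: (-1, -6, 7)
  hex 5: (-2, -6, 8)
Sorted: 6 hexes.

Answer: -2 -7 9
-2 -6 8
-1 -8 9
-1 -6 7
0 -8 8
0 -7 7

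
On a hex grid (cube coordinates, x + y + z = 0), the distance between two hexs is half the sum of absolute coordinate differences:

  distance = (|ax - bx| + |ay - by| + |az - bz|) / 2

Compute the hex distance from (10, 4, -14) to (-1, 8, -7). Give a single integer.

Answer: 11

Derivation:
|ax - bx| = |10 - (-1)| = 11
|ay - by| = |4 - 8| = 4
|az - bz| = |-14 - (-7)| = 7
distance = (11 + 4 + 7) / 2 = 22 / 2 = 11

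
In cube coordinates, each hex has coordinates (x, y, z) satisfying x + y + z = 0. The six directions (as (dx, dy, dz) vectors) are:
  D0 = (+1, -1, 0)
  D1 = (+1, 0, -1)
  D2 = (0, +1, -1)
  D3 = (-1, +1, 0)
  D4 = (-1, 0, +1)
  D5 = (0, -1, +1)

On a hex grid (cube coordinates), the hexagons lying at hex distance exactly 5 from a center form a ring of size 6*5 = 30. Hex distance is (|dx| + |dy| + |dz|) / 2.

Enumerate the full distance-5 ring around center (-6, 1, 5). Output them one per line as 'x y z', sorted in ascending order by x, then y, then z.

Answer: -11 1 10
-11 2 9
-11 3 8
-11 4 7
-11 5 6
-11 6 5
-10 0 10
-10 6 4
-9 -1 10
-9 6 3
-8 -2 10
-8 6 2
-7 -3 10
-7 6 1
-6 -4 10
-6 6 0
-5 -4 9
-5 5 0
-4 -4 8
-4 4 0
-3 -4 7
-3 3 0
-2 -4 6
-2 2 0
-1 -4 5
-1 -3 4
-1 -2 3
-1 -1 2
-1 0 1
-1 1 0

Derivation:
Walk ring at distance 5 from (-6, 1, 5):
Start at center + D4*5 = (-11, 1, 10)
  hex 0: (-11, 1, 10)
  hex 1: (-10, 0, 10)
  hex 2: (-9, -1, 10)
  hex 3: (-8, -2, 10)
  hex 4: (-7, -3, 10)
  hex 5: (-6, -4, 10)
  hex 6: (-5, -4, 9)
  hex 7: (-4, -4, 8)
  hex 8: (-3, -4, 7)
  hex 9: (-2, -4, 6)
  hex 10: (-1, -4, 5)
  hex 11: (-1, -3, 4)
  hex 12: (-1, -2, 3)
  hex 13: (-1, -1, 2)
  hex 14: (-1, 0, 1)
  hex 15: (-1, 1, 0)
  hex 16: (-2, 2, 0)
  hex 17: (-3, 3, 0)
  hex 18: (-4, 4, 0)
  hex 19: (-5, 5, 0)
  hex 20: (-6, 6, 0)
  hex 21: (-7, 6, 1)
  hex 22: (-8, 6, 2)
  hex 23: (-9, 6, 3)
  hex 24: (-10, 6, 4)
  hex 25: (-11, 6, 5)
  hex 26: (-11, 5, 6)
  hex 27: (-11, 4, 7)
  hex 28: (-11, 3, 8)
  hex 29: (-11, 2, 9)
Sorted: 30 hexes.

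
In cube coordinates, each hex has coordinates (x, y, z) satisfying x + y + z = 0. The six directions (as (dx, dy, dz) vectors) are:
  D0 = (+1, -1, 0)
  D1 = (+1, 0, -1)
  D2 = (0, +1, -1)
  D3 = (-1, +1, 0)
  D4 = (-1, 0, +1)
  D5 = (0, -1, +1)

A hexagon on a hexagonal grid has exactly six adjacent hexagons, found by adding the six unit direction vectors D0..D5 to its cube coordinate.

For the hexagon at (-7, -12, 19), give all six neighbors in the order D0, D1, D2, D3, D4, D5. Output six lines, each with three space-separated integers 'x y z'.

Center: (-7, -12, 19). Add each direction:
  D0: (-7, -12, 19) + (1, -1, 0) = (-6, -13, 19)
  D1: (-7, -12, 19) + (1, 0, -1) = (-6, -12, 18)
  D2: (-7, -12, 19) + (0, 1, -1) = (-7, -11, 18)
  D3: (-7, -12, 19) + (-1, 1, 0) = (-8, -11, 19)
  D4: (-7, -12, 19) + (-1, 0, 1) = (-8, -12, 20)
  D5: (-7, -12, 19) + (0, -1, 1) = (-7, -13, 20)

Answer: -6 -13 19
-6 -12 18
-7 -11 18
-8 -11 19
-8 -12 20
-7 -13 20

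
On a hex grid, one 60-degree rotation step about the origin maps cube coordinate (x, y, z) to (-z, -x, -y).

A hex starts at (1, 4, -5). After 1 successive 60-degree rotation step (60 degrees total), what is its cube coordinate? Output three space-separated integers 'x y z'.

Start: (1, 4, -5)
Step 1: (1, 4, -5) -> (-(-5), -(1), -(4)) = (5, -1, -4)

Answer: 5 -1 -4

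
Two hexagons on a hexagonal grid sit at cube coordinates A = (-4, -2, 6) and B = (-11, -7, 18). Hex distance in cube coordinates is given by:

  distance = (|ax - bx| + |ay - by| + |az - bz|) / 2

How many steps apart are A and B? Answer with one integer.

|ax - bx| = |-4 - (-11)| = 7
|ay - by| = |-2 - (-7)| = 5
|az - bz| = |6 - 18| = 12
distance = (7 + 5 + 12) / 2 = 24 / 2 = 12

Answer: 12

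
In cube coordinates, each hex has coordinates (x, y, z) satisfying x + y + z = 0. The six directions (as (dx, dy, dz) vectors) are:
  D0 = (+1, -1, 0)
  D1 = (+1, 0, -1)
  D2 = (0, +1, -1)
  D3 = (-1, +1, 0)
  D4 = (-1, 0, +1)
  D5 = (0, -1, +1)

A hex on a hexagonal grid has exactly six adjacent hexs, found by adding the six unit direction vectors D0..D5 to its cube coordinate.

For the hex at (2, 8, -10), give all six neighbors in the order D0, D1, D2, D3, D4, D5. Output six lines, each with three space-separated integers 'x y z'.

Center: (2, 8, -10). Add each direction:
  D0: (2, 8, -10) + (1, -1, 0) = (3, 7, -10)
  D1: (2, 8, -10) + (1, 0, -1) = (3, 8, -11)
  D2: (2, 8, -10) + (0, 1, -1) = (2, 9, -11)
  D3: (2, 8, -10) + (-1, 1, 0) = (1, 9, -10)
  D4: (2, 8, -10) + (-1, 0, 1) = (1, 8, -9)
  D5: (2, 8, -10) + (0, -1, 1) = (2, 7, -9)

Answer: 3 7 -10
3 8 -11
2 9 -11
1 9 -10
1 8 -9
2 7 -9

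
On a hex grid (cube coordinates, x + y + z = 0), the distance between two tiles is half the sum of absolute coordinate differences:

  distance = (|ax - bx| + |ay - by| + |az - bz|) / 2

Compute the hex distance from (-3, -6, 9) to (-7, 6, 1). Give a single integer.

|ax - bx| = |-3 - (-7)| = 4
|ay - by| = |-6 - 6| = 12
|az - bz| = |9 - 1| = 8
distance = (4 + 12 + 8) / 2 = 24 / 2 = 12

Answer: 12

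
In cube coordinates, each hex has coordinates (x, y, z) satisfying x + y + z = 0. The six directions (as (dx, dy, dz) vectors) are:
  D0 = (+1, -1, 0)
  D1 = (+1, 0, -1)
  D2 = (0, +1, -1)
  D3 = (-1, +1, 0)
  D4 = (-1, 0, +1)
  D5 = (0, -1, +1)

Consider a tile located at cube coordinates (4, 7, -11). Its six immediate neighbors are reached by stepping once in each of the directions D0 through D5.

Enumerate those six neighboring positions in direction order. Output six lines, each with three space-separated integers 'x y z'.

Center: (4, 7, -11). Add each direction:
  D0: (4, 7, -11) + (1, -1, 0) = (5, 6, -11)
  D1: (4, 7, -11) + (1, 0, -1) = (5, 7, -12)
  D2: (4, 7, -11) + (0, 1, -1) = (4, 8, -12)
  D3: (4, 7, -11) + (-1, 1, 0) = (3, 8, -11)
  D4: (4, 7, -11) + (-1, 0, 1) = (3, 7, -10)
  D5: (4, 7, -11) + (0, -1, 1) = (4, 6, -10)

Answer: 5 6 -11
5 7 -12
4 8 -12
3 8 -11
3 7 -10
4 6 -10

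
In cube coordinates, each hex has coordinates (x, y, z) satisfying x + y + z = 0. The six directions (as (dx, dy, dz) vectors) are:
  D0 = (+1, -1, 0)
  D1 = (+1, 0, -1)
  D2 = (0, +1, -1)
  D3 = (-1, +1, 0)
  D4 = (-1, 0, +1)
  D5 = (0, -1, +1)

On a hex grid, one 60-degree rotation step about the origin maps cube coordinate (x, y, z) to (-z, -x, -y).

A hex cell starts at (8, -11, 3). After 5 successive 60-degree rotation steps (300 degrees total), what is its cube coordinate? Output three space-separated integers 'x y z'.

Start: (8, -11, 3)
Step 1: (8, -11, 3) -> (-(3), -(8), -(-11)) = (-3, -8, 11)
Step 2: (-3, -8, 11) -> (-(11), -(-3), -(-8)) = (-11, 3, 8)
Step 3: (-11, 3, 8) -> (-(8), -(-11), -(3)) = (-8, 11, -3)
Step 4: (-8, 11, -3) -> (-(-3), -(-8), -(11)) = (3, 8, -11)
Step 5: (3, 8, -11) -> (-(-11), -(3), -(8)) = (11, -3, -8)

Answer: 11 -3 -8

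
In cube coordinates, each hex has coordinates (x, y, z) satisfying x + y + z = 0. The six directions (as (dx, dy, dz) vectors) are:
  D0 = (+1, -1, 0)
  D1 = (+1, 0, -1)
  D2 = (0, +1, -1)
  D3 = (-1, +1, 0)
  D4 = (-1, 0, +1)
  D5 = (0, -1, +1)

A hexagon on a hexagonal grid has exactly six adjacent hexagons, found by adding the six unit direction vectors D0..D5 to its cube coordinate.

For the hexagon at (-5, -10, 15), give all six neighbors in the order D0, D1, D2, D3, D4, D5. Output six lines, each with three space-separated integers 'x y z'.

Answer: -4 -11 15
-4 -10 14
-5 -9 14
-6 -9 15
-6 -10 16
-5 -11 16

Derivation:
Center: (-5, -10, 15). Add each direction:
  D0: (-5, -10, 15) + (1, -1, 0) = (-4, -11, 15)
  D1: (-5, -10, 15) + (1, 0, -1) = (-4, -10, 14)
  D2: (-5, -10, 15) + (0, 1, -1) = (-5, -9, 14)
  D3: (-5, -10, 15) + (-1, 1, 0) = (-6, -9, 15)
  D4: (-5, -10, 15) + (-1, 0, 1) = (-6, -10, 16)
  D5: (-5, -10, 15) + (0, -1, 1) = (-5, -11, 16)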